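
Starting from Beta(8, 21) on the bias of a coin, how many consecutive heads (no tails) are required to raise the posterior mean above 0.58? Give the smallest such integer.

After k heads and 0 tails the posterior is Beta(8+k, 21), with mean (8+k)/(8+21+k).
Set (8+k)/(29+k) > 0.58 and solve: k > (0.58·29 − 8)/(1 − 0.58) = 21.000.
The smallest integer exceeding 21.000 is 22, and checking k=22: (30)/(51) = 0.5882 > 0.58.

k = 22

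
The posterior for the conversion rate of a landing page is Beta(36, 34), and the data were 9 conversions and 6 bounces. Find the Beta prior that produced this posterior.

Beta(27, 28)

Beta is conjugate to the binomial likelihood: posterior = Beta(α+s, β+f).
Subtract the data counts: 36−9=27, 34−6=28.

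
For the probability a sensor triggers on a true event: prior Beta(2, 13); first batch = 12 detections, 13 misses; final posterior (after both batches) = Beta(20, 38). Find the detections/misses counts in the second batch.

Sequential conjugate updates are equivalent to a single update on the pooled data, so total successes = posterior α − prior α and total failures = posterior β − prior β.
Total across both batches: 20−2=18 detections, 38−13=25 misses.
Subtract the first batch: 18−12=6 detections and 25−13=12 misses.

6 detections and 12 misses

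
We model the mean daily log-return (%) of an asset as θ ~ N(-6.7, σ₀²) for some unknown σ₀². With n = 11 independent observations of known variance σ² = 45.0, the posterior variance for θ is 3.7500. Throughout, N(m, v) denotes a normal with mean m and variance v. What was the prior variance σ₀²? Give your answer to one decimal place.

σ₀² = 45.0

For the Normal–Normal model with known σ², precisions add: τ_n = τ₀ + n/σ².
So 1/σ₀² = 1/3.7500 − 11/45.0 = 0.266667 − 0.244444 = 0.022223.
Hence σ₀² = 1/0.022223 ≈ 45.0.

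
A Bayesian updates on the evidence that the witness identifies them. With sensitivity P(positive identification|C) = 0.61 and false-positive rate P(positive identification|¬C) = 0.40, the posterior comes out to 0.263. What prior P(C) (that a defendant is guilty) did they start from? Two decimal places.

P(C) = 0.19

Bayes' rule in odds form gives O(C|E) = O(C)·[P(E|C)/P(E|¬C)], hence O(C) = O(C|E)/LR.
Posterior odds = 0.263/(1−0.263) = 0.3569. LR = 0.61/0.40 = 1.5250.
Prior odds = 0.3569/1.5250 = 0.2340, so P(C) = 0.2340/(1+0.2340) ≈ 0.19.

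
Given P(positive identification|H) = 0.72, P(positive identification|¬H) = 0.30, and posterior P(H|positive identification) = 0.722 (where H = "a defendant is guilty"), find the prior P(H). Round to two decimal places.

P(H) = 0.52

In odds form, posterior odds = prior odds × likelihood ratio, so prior odds = posterior odds ÷ LR.
Posterior odds = 0.722/(1−0.722) = 2.5971. LR = 0.72/0.30 = 2.4000.
Prior odds = 2.5971/2.4000 = 1.0821, so P(H) = 1.0821/(1+1.0821) ≈ 0.52.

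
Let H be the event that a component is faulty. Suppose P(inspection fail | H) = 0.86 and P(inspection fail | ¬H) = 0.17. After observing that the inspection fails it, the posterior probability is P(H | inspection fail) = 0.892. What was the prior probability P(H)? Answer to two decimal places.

P(H) = 0.62

In odds form, posterior odds = prior odds × likelihood ratio, so prior odds = posterior odds ÷ LR.
Posterior odds = 0.892/(1−0.892) = 8.2593. LR = 0.86/0.17 = 5.0588.
Prior odds = 8.2593/5.0588 = 1.6327, so P(H) = 1.6327/(1+1.6327) ≈ 0.62.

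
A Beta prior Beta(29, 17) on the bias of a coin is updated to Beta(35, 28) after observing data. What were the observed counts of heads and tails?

Under Beta–binomial conjugacy the posterior parameters are (α+s, β+f).
So s = 35 − 29 = 6 and f = 28 − 17 = 11.

6 heads and 11 tails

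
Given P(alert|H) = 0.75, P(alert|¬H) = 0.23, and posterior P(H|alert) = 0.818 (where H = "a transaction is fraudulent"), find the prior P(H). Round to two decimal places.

P(H) = 0.58

In odds form, posterior odds = prior odds × likelihood ratio, so prior odds = posterior odds ÷ LR.
Posterior odds = 0.818/(1−0.818) = 4.4945. LR = 0.75/0.23 = 3.2609.
Prior odds = 4.4945/3.2609 = 1.3783, so P(H) = 1.3783/(1+1.3783) ≈ 0.58.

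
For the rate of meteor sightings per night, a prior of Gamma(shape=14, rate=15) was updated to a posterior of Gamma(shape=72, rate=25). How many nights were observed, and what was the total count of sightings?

A Gamma(α, β) prior (rate parametrization) on a Poisson rate with n observations summing to S gives posterior Gamma(α+S, β+n).
Matching: Σxᵢ = 72 − 14 = 58 and n = 25 − 15 = 10.

n = 10 nights with total 58 sightings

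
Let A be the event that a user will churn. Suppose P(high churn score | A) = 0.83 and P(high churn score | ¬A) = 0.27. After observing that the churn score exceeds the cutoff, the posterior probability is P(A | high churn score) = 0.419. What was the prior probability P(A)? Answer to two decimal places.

In odds form, posterior odds = prior odds × likelihood ratio, so prior odds = posterior odds ÷ LR.
Posterior odds = 0.419/(1−0.419) = 0.7212. LR = 0.83/0.27 = 3.0741.
Prior odds = 0.7212/3.0741 = 0.2346, so P(A) = 0.2346/(1+0.2346) ≈ 0.19.

P(A) = 0.19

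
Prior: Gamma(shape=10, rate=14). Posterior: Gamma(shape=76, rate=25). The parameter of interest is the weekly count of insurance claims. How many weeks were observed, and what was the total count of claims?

n = 11 weeks with total 66 claims

Gamma–Poisson conjugacy: posterior shape = α + Σxᵢ, posterior rate = β + n.
Matching: Σxᵢ = 76 − 10 = 66 and n = 25 − 14 = 11.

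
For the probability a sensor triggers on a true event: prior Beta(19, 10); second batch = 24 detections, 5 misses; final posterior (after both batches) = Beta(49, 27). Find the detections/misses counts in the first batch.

Because Beta–binomial updating is additive in the counts, the combined data contributed (α_post−α_prior, β_post−β_prior) successes and failures.
Total across both batches: 49−19=30 detections, 27−10=17 misses.
Subtract the second batch: 30−24=6 detections and 17−5=12 misses.

6 detections and 12 misses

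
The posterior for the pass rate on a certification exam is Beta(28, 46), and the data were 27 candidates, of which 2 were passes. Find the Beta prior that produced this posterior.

Under Beta–binomial conjugacy the posterior parameters are (α+s, β+f).
So α = 28 − 2 = 26 and β = 46 − 25 = 21.

Beta(26, 21)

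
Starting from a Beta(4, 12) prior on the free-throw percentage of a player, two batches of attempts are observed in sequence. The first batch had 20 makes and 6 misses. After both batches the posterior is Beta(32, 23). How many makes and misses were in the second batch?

Because Beta–binomial updating is additive in the counts, the combined data contributed (α_post−α_prior, β_post−β_prior) successes and failures.
Total across both batches: 32−4=28 makes, 23−12=11 misses.
Subtract the first batch: 28−20=8 makes and 11−6=5 misses.

8 makes and 5 misses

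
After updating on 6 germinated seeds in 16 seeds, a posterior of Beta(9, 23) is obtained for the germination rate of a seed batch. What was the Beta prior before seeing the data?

Beta(3, 13)

Beta is conjugate to the binomial likelihood: posterior = Beta(α+s, β+f).
Subtract the data counts: 9−6=3, 23−10=13.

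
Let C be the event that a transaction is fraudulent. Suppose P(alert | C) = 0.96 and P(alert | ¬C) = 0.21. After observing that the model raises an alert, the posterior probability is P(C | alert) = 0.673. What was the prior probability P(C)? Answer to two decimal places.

P(C) = 0.31

In odds form, posterior odds = prior odds × likelihood ratio, so prior odds = posterior odds ÷ LR.
Posterior odds = 0.673/(1−0.673) = 2.0581. LR = 0.96/0.21 = 4.5714.
Prior odds = 2.0581/4.5714 = 0.4502, so P(C) = 0.4502/(1+0.4502) ≈ 0.31.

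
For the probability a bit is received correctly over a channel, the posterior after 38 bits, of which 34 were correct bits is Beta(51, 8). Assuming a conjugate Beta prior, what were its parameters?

Beta(17, 4)

A Beta(α, β) prior with s successes and f failures in binomial data gives a Beta(α+s, β+f) posterior.
Subtract the data counts: 51−34=17, 8−4=4.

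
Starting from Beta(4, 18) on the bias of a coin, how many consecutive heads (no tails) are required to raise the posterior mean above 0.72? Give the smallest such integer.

After k heads and 0 tails the posterior is Beta(4+k, 18), with mean (4+k)/(4+18+k).
Set (4+k)/(22+k) > 0.72 and solve: k > (0.72·22 − 4)/(1 − 0.72) = 42.286.
The smallest integer exceeding 42.286 is 43.

k = 43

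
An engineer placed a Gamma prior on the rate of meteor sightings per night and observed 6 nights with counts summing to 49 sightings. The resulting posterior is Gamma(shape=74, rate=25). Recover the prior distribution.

Gamma(shape=25, rate=19)

A Gamma(α, β) prior (rate parametrization) on a Poisson rate with n observations summing to S gives posterior Gamma(α+S, β+n).
So α = 74 − 49 = 25 and β = 25 − 6 = 19.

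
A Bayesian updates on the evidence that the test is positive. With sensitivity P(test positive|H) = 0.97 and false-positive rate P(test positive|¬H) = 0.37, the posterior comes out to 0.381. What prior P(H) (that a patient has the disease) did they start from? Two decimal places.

Bayes' rule in odds form gives O(H|E) = O(H)·[P(E|H)/P(E|¬H)], hence O(H) = O(H|E)/LR.
Posterior odds = 0.381/(1−0.381) = 0.6155. LR = 0.97/0.37 = 2.6216.
Prior odds = 0.6155/2.6216 = 0.2348, so P(H) = 0.2348/(1+0.2348) ≈ 0.19.

P(H) = 0.19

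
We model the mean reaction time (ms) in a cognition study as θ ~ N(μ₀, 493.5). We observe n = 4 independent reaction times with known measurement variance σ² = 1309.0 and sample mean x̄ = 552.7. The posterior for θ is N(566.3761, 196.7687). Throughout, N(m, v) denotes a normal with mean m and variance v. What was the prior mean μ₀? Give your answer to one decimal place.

The posterior mean is a precision-weighted average: μ_n = (τ₀μ₀ + τ_data·x̄)/(τ₀+τ_data), with τ₀=1/σ₀² and τ_data=n/σ².
Here τ₀ = 1/493.5 = 0.002026 and τ_data = 4/1309.0 = 0.003056, so τ_n = 0.005082.
Rearranging for μ₀: μ₀ = (μ_n·τ_n − τ_data·x̄)/τ₀ = (566.3761·0.005082 − 0.003056·552.7) / 0.002026 = 1.189272/0.002026 ≈ 587.0.

μ₀ = 587.0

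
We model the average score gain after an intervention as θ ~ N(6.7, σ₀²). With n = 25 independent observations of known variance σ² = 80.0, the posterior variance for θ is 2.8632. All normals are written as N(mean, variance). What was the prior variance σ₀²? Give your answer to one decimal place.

σ₀² = 27.2

Posterior precision equals prior precision plus data precision: 1/σ_n² = 1/σ₀² + n/σ².
So 1/σ₀² = 1/2.8632 − 25/80.0 = 0.349260 − 0.312500 = 0.036760.
Hence σ₀² = 1/0.036760 ≈ 27.2.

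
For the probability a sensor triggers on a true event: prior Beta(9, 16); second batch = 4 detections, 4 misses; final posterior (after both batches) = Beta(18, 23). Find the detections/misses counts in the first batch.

5 detections and 3 misses

Sequential conjugate updates are equivalent to a single update on the pooled data, so total successes = posterior α − prior α and total failures = posterior β − prior β.
Total across both batches: 18−9=9 detections, 23−16=7 misses.
Subtract the second batch: 9−4=5 detections and 7−4=3 misses.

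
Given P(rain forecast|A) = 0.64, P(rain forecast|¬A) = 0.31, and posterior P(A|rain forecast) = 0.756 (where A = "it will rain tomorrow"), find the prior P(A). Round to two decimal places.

P(A) = 0.60

Bayes' rule in odds form gives O(A|E) = O(A)·[P(E|A)/P(E|¬A)], hence O(A) = O(A|E)/LR.
Posterior odds = 0.756/(1−0.756) = 3.0984. LR = 0.64/0.31 = 2.0645.
Prior odds = 3.0984/2.0645 = 1.5008, so P(A) = 1.5008/(1+1.5008) ≈ 0.60.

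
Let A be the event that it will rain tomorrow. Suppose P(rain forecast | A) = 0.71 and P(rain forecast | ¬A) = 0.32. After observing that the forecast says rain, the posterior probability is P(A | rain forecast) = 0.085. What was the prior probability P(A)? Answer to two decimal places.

P(A) = 0.04

Bayes' rule in odds form gives O(A|E) = O(A)·[P(E|A)/P(E|¬A)], hence O(A) = O(A|E)/LR.
Posterior odds = 0.085/(1−0.085) = 0.0929. LR = 0.71/0.32 = 2.2188.
Prior odds = 0.0929/2.2188 = 0.0419, so P(A) = 0.0419/(1+0.0419) ≈ 0.04.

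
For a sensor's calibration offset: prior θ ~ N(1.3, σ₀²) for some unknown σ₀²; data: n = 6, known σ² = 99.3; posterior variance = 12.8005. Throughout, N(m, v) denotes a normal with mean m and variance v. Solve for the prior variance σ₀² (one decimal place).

Posterior precision equals prior precision plus data precision: 1/σ_n² = 1/σ₀² + n/σ².
So 1/σ₀² = 1/12.8005 − 6/99.3 = 0.078122 − 0.060423 = 0.017699.
Hence σ₀² = 1/0.017699 ≈ 56.5.

σ₀² = 56.5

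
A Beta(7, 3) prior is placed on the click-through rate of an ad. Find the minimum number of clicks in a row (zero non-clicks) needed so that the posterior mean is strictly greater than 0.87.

After k clicks and 0 non-clicks the posterior is Beta(7+k, 3), with mean (7+k)/(7+3+k).
Set (7+k)/(10+k) > 0.87 and solve: k > (0.87·10 − 7)/(1 − 0.87) = 13.077.
The smallest integer exceeding 13.077 is 14, and checking k=14: (21)/(24) = 0.8750 > 0.87.

k = 14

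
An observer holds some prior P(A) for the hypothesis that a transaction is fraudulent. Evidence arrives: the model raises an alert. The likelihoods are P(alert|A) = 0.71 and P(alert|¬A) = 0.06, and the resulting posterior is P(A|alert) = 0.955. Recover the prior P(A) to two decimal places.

Bayes' rule in odds form gives O(A|E) = O(A)·[P(E|A)/P(E|¬A)], hence O(A) = O(A|E)/LR.
Posterior odds = 0.955/(1−0.955) = 21.2222. LR = 0.71/0.06 = 11.8333.
Prior odds = 21.2222/11.8333 = 1.7934, so P(A) = 1.7934/(1+1.7934) ≈ 0.64.

P(A) = 0.64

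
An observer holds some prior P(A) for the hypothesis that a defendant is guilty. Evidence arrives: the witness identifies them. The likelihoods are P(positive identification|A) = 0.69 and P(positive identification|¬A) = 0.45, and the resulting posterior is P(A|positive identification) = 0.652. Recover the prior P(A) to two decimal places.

P(A) = 0.55

Bayes' rule in odds form gives O(A|E) = O(A)·[P(E|A)/P(E|¬A)], hence O(A) = O(A|E)/LR.
Posterior odds = 0.652/(1−0.652) = 1.8736. LR = 0.69/0.45 = 1.5333.
Prior odds = 1.8736/1.5333 = 1.2219, so P(A) = 1.2219/(1+1.2219) ≈ 0.55.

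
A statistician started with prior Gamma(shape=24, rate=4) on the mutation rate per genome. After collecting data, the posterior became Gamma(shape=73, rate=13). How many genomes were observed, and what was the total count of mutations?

Gamma–Poisson conjugacy: posterior shape = α + Σxᵢ, posterior rate = β + n.
Matching: Σxᵢ = 73 − 24 = 49 and n = 13 − 4 = 9.

n = 9 genomes with total 49 mutations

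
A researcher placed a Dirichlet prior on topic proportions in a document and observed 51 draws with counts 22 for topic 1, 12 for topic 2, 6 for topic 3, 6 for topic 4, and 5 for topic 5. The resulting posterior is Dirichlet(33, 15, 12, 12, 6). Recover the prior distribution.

For a Dirichlet(α) prior with multinomial counts c, the posterior is Dirichlet(α + c) componentwise.
Subtract each count from the matching posterior parameter: 33−22=11, 15−12=3, 12−6=6, 12−6=6, 6−5=1.

Dirichlet(11, 3, 6, 6, 1)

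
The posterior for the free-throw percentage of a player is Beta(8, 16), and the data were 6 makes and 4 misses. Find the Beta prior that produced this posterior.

Under Beta–binomial conjugacy the posterior parameters are (α+s, β+f).
Subtract the data counts: 8−6=2, 16−4=12.

Beta(2, 12)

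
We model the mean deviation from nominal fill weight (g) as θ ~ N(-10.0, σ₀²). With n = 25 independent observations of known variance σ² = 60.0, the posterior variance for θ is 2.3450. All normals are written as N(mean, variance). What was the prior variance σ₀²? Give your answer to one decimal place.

σ₀² = 102.3

Posterior precision equals prior precision plus data precision: 1/σ_n² = 1/σ₀² + n/σ².
So 1/σ₀² = 1/2.3450 − 25/60.0 = 0.426439 − 0.416667 = 0.009772.
Hence σ₀² = 1/0.009772 ≈ 102.3.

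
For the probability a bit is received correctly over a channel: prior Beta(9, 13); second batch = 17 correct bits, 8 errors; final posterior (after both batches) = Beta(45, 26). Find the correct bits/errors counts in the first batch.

Because Beta–binomial updating is additive in the counts, the combined data contributed (α_post−α_prior, β_post−β_prior) successes and failures.
Total across both batches: 45−9=36 correct bits, 26−13=13 errors.
Subtract the second batch: 36−17=19 correct bits and 13−8=5 errors.

19 correct bits and 5 errors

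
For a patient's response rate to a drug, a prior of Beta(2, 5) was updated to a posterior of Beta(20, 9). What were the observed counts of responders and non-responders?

Under Beta–binomial conjugacy the posterior parameters are (a+s, b+f).
Match parameters: s=20−2=18, f=9−5=4.

18 responders and 4 non-responders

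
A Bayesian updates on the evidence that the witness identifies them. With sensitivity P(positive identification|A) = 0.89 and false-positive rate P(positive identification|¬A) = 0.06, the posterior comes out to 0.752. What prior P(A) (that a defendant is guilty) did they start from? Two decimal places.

P(A) = 0.17

Bayes' rule in odds form gives O(A|E) = O(A)·[P(E|A)/P(E|¬A)], hence O(A) = O(A|E)/LR.
Posterior odds = 0.752/(1−0.752) = 3.0323. LR = 0.89/0.06 = 14.8333.
Prior odds = 3.0323/14.8333 = 0.2044, so P(A) = 0.2044/(1+0.2044) ≈ 0.17.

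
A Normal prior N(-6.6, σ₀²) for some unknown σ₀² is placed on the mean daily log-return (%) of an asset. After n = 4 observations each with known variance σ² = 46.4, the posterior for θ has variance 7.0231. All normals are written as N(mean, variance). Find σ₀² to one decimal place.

σ₀² = 17.8

Posterior precision equals prior precision plus data precision: 1/σ_n² = 1/σ₀² + n/σ².
So 1/σ₀² = 1/7.0231 − 4/46.4 = 0.142387 − 0.086207 = 0.056180.
Hence σ₀² = 1/0.056180 ≈ 17.8.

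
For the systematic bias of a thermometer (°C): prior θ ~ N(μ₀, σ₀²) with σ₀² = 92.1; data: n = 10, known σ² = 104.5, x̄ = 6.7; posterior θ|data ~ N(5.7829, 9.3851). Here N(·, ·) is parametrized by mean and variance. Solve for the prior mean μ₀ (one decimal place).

With known observation variance, the Normal–Normal posterior has precision τ_n = τ₀ + n/σ² and mean μ_n = (τ₀μ₀ + (n/σ²)x̄)/τ_n.
Here τ₀ = 1/92.1 = 0.010858 and τ_data = 10/104.5 = 0.095694, so τ_n = 0.106552.
Rearranging for μ₀: μ₀ = (μ_n·τ_n − τ_data·x̄)/τ₀ = (5.7829·0.106552 − 0.095694·6.7) / 0.010858 = -0.024970/0.010858 ≈ -2.3.

μ₀ = -2.3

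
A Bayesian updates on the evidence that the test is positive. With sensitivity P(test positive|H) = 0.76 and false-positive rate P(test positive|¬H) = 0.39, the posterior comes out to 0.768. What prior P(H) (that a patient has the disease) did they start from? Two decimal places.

P(H) = 0.63

In odds form, posterior odds = prior odds × likelihood ratio, so prior odds = posterior odds ÷ LR.
Posterior odds = 0.768/(1−0.768) = 3.3103. LR = 0.76/0.39 = 1.9487.
Prior odds = 3.3103/1.9487 = 1.6987, so P(H) = 1.6987/(1+1.6987) ≈ 0.63.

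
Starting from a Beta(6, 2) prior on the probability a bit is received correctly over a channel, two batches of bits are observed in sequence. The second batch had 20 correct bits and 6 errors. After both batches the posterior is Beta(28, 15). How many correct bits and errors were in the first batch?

Sequential conjugate updates are equivalent to a single update on the pooled data, so total successes = posterior α − prior α and total failures = posterior β − prior β.
Total across both batches: 28−6=22 correct bits, 15−2=13 errors.
Subtract the second batch: 22−20=2 correct bits and 13−6=7 errors.

2 correct bits and 7 errors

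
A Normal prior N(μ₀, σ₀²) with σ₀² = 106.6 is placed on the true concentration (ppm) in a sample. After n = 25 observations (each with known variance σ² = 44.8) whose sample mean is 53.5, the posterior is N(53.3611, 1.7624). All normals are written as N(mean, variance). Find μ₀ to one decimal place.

With known observation variance, the Normal–Normal posterior has precision τ_n = τ₀ + n/σ² and mean μ_n = (τ₀μ₀ + (n/σ²)x̄)/τ_n.
Here τ₀ = 1/106.6 = 0.009381 and τ_data = 25/44.8 = 0.558036, so τ_n = 0.567417.
Rearranging for μ₀: μ₀ = (μ_n·τ_n − τ_data·x̄)/τ₀ = (53.3611·0.567417 − 0.558036·53.5) / 0.009381 = 0.423069/0.009381 ≈ 45.1.

μ₀ = 45.1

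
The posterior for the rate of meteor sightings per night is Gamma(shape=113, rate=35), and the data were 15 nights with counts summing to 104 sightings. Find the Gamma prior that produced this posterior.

Gamma(shape=9, rate=20)

A Gamma(α, β) prior (rate parametrization) on a Poisson rate with n observations summing to S gives posterior Gamma(α+S, β+n).
So α = 113 − 104 = 9 and β = 35 − 15 = 20.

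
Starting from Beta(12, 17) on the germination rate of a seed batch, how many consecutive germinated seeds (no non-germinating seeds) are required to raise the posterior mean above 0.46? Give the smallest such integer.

After k germinated seeds and 0 non-germinating seeds the posterior is Beta(12+k, 17), with mean (12+k)/(12+17+k).
Set (12+k)/(29+k) > 0.46 and solve: k > (0.46·29 − 12)/(1 − 0.46) = 2.481.
The smallest integer exceeding 2.481 is 3.

k = 3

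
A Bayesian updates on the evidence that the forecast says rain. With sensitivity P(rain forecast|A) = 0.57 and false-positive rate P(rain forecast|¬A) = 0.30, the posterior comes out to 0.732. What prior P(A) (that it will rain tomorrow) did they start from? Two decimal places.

Bayes' rule in odds form gives O(A|E) = O(A)·[P(E|A)/P(E|¬A)], hence O(A) = O(A|E)/LR.
Posterior odds = 0.732/(1−0.732) = 2.7313. LR = 0.57/0.30 = 1.9000.
Prior odds = 2.7313/1.9000 = 1.4375, so P(A) = 1.4375/(1+1.4375) ≈ 0.59.

P(A) = 0.59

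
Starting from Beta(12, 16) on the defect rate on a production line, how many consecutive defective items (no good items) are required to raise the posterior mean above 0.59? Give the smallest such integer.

After k defective items and 0 good items the posterior is Beta(12+k, 16), with mean (12+k)/(12+16+k).
Set (12+k)/(28+k) > 0.59 and solve: k > (0.59·28 − 12)/(1 − 0.59) = 11.024.
The smallest integer exceeding 11.024 is 12.

k = 12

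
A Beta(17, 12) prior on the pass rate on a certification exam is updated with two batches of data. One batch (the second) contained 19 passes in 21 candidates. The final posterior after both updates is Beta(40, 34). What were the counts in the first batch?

Because Beta–binomial updating is additive in the counts, the combined data contributed (α_post−α_prior, β_post−β_prior) successes and failures.
Total across both batches: 40−17=23 passes, 34−12=22 failures.
Subtract the second batch: 23−19=4 passes and 22−2=20 failures.

4 passes and 20 failures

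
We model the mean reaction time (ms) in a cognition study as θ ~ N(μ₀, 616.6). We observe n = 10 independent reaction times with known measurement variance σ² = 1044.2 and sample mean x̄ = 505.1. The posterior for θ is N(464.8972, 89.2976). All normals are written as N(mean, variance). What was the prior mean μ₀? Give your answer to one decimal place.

μ₀ = 227.5

The posterior mean is a precision-weighted average: μ_n = (τ₀μ₀ + τ_data·x̄)/(τ₀+τ_data), with τ₀=1/σ₀² and τ_data=n/σ².
Here τ₀ = 1/616.6 = 0.001622 and τ_data = 10/1044.2 = 0.009577, so τ_n = 0.011199.
Rearranging for μ₀: μ₀ = (μ_n·τ_n − τ_data·x̄)/τ₀ = (464.8972·0.011199 − 0.009577·505.1) / 0.001622 = 0.369041/0.001622 ≈ 227.5.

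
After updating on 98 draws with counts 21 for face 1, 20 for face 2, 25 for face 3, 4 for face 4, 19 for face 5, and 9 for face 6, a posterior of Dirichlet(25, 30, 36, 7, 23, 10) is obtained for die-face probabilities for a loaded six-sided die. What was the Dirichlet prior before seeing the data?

Dirichlet(4, 10, 11, 3, 4, 1)

For a Dirichlet(α) prior with multinomial counts c, the posterior is Dirichlet(α + c) componentwise.
Subtract each count from the matching posterior parameter: 25−21=4, 30−20=10, 36−25=11, 7−4=3, 23−19=4, 10−9=1.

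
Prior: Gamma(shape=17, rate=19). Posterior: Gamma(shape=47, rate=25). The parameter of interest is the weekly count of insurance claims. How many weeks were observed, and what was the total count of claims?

A Gamma(α, β) prior (rate parametrization) on a Poisson rate with n observations summing to S gives posterior Gamma(α+S, β+n).
Matching: Σxᵢ = 47 − 17 = 30 and n = 25 − 19 = 6.

n = 6 weeks with total 30 claims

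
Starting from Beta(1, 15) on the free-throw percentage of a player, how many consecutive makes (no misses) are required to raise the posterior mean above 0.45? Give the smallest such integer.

k = 12

After k makes and 0 misses the posterior is Beta(1+k, 15), with mean (1+k)/(1+15+k).
Set (1+k)/(16+k) > 0.45 and solve: k > (0.45·16 − 1)/(1 − 0.45) = 11.273.
The smallest integer exceeding 11.273 is 12, and checking k=12: (13)/(28) = 0.4643 > 0.45.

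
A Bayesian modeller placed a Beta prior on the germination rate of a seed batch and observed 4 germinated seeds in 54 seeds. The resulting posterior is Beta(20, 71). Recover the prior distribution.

Beta(16, 21)

A Beta(α, β) prior with s successes and f failures in binomial data gives a Beta(α+s, β+f) posterior.
Subtract the data counts: 20−4=16, 71−50=21.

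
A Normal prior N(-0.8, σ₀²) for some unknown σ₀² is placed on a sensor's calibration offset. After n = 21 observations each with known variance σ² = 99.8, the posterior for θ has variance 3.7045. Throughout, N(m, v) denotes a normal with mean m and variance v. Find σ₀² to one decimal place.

σ₀² = 16.8

For the Normal–Normal model with known σ², precisions add: τ_n = τ₀ + n/σ².
So 1/σ₀² = 1/3.7045 − 21/99.8 = 0.269942 − 0.210421 = 0.059521.
Hence σ₀² = 1/0.059521 ≈ 16.8.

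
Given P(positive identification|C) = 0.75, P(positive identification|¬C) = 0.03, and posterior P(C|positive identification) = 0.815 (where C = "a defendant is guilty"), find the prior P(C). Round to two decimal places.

In odds form, posterior odds = prior odds × likelihood ratio, so prior odds = posterior odds ÷ LR.
Posterior odds = 0.815/(1−0.815) = 4.4054. LR = 0.75/0.03 = 25.0000.
Prior odds = 4.4054/25.0000 = 0.1762, so P(C) = 0.1762/(1+0.1762) ≈ 0.15.

P(C) = 0.15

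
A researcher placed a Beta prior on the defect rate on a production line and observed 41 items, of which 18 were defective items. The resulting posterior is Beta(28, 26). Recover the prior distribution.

Beta(10, 3)

Beta is conjugate to the binomial likelihood: posterior = Beta(a+s, b+f).
Subtract the data counts: 28−18=10, 26−23=3.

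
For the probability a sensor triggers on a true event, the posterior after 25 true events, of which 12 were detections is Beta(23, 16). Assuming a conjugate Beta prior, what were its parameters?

Beta(11, 3)

Under Beta–binomial conjugacy the posterior parameters are (α+s, β+f).
Subtract the data counts: 23−12=11, 16−13=3.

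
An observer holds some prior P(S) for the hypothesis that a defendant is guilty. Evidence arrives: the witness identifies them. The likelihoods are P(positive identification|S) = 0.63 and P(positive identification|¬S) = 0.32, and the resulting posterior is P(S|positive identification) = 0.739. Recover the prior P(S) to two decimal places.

P(S) = 0.59

In odds form, posterior odds = prior odds × likelihood ratio, so prior odds = posterior odds ÷ LR.
Posterior odds = 0.739/(1−0.739) = 2.8314. LR = 0.63/0.32 = 1.9688.
Prior odds = 2.8314/1.9688 = 1.4381, so P(S) = 1.4381/(1+1.4381) ≈ 0.59.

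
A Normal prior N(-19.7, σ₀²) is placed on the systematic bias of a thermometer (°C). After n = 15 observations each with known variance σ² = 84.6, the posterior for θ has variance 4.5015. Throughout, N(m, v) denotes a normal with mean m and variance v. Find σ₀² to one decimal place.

σ₀² = 22.3

Posterior precision equals prior precision plus data precision: 1/σ_n² = 1/σ₀² + n/σ².
So 1/σ₀² = 1/4.5015 − 15/84.6 = 0.222148 − 0.177305 = 0.044843.
Hence σ₀² = 1/0.044843 ≈ 22.3.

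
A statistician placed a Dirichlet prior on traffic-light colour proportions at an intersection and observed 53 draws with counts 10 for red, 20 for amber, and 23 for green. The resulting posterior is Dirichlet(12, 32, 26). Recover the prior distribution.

Dirichlet(2, 12, 3)

For a Dirichlet(α) prior with multinomial counts c, the posterior is Dirichlet(α + c) componentwise.
Subtract each count from the matching posterior parameter: 12−10=2, 32−20=12, 26−23=3.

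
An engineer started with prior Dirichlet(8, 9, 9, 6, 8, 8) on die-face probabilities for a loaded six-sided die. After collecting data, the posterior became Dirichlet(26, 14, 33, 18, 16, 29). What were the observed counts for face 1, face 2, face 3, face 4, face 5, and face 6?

counts (18, 5, 24, 12, 8, 21)

For a Dirichlet(α) prior with multinomial counts c, the posterior is Dirichlet(α + c) componentwise.
Counts are posterior − prior componentwise: 26−8=18, 14−9=5, 33−9=24, 18−6=12, 16−8=8, 29−8=21.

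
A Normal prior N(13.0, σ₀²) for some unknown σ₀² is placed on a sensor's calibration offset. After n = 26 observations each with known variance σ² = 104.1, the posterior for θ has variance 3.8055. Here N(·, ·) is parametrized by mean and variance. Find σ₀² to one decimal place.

For the Normal–Normal model with known σ², precisions add: τ_n = τ₀ + n/σ².
So 1/σ₀² = 1/3.8055 − 26/104.1 = 0.262778 − 0.249760 = 0.013018.
Hence σ₀² = 1/0.013018 ≈ 76.8.

σ₀² = 76.8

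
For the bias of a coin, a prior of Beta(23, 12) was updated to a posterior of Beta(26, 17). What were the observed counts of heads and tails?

3 heads and 5 tails

Beta is conjugate to the binomial likelihood: posterior = Beta(α+s, β+f).
Match parameters: s=26−23=3, f=17−12=5.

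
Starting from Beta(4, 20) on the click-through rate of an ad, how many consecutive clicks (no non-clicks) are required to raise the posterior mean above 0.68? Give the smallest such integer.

k = 39

After k clicks and 0 non-clicks the posterior is Beta(4+k, 20), with mean (4+k)/(4+20+k).
Set (4+k)/(24+k) > 0.68 and solve: k > (0.68·24 − 4)/(1 − 0.68) = 38.500.
The smallest integer exceeding 38.500 is 39, and checking k=39: (43)/(63) = 0.6825 > 0.68.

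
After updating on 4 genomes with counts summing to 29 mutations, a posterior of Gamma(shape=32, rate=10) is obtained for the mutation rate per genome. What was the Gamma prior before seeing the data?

A Gamma(α, β) prior (rate parametrization) on a Poisson rate with n observations summing to S gives posterior Gamma(α+S, β+n).
So α = 32 − 29 = 3 and β = 10 − 4 = 6.

Gamma(shape=3, rate=6)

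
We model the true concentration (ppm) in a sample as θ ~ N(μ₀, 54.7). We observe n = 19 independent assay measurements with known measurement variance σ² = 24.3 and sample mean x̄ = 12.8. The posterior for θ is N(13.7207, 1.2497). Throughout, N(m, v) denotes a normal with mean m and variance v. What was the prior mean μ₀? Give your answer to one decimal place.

μ₀ = 53.1

With known observation variance, the Normal–Normal posterior has precision τ_n = τ₀ + n/σ² and mean μ_n = (τ₀μ₀ + (n/σ²)x̄)/τ_n.
Here τ₀ = 1/54.7 = 0.018282 and τ_data = 19/24.3 = 0.781893, so τ_n = 0.800175.
Rearranging for μ₀: μ₀ = (μ_n·τ_n − τ_data·x̄)/τ₀ = (13.7207·0.800175 − 0.781893·12.8) / 0.018282 = 0.970731/0.018282 ≈ 53.1.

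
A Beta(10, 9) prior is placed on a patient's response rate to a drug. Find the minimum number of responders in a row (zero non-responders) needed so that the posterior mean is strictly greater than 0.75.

k = 18

After k responders and 0 non-responders the posterior is Beta(10+k, 9), with mean (10+k)/(10+9+k).
Set (10+k)/(19+k) > 0.75 and solve: k > (0.75·19 − 10)/(1 − 0.75) = 17.000.
The smallest integer exceeding 17.000 is 18.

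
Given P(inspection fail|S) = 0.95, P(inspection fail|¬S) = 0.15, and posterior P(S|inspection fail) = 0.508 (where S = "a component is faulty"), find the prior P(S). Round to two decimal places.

In odds form, posterior odds = prior odds × likelihood ratio, so prior odds = posterior odds ÷ LR.
Posterior odds = 0.508/(1−0.508) = 1.0325. LR = 0.95/0.15 = 6.3333.
Prior odds = 1.0325/6.3333 = 0.1630, so P(S) = 0.1630/(1+0.1630) ≈ 0.14.

P(S) = 0.14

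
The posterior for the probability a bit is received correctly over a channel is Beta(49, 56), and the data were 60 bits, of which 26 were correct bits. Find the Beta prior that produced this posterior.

A Beta(α, β) prior with s successes and f failures in binomial data gives a Beta(α+s, β+f) posterior.
Subtract the data counts: 49−26=23, 56−34=22.

Beta(23, 22)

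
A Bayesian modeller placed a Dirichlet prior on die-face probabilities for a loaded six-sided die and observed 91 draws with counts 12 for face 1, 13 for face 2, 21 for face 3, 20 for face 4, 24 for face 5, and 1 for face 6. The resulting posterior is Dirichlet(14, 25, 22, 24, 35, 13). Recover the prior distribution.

Dirichlet(2, 12, 1, 4, 11, 12)

For a Dirichlet(α) prior with multinomial counts c, the posterior is Dirichlet(α + c) componentwise.
Subtract each count from the matching posterior parameter: 14−12=2, 25−13=12, 22−21=1, 24−20=4, 35−24=11, 13−1=12.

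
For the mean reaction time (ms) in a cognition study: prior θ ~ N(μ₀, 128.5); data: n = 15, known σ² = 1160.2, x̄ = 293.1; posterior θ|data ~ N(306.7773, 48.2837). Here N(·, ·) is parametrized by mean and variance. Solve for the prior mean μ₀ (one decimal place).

The posterior mean is a precision-weighted average: μ_n = (τ₀μ₀ + τ_data·x̄)/(τ₀+τ_data), with τ₀=1/σ₀² and τ_data=n/σ².
Here τ₀ = 1/128.5 = 0.007782 and τ_data = 15/1160.2 = 0.012929, so τ_n = 0.020711.
Rearranging for μ₀: μ₀ = (μ_n·τ_n − τ_data·x̄)/τ₀ = (306.7773·0.020711 − 0.012929·293.1) / 0.007782 = 2.564175/0.007782 ≈ 329.5.

μ₀ = 329.5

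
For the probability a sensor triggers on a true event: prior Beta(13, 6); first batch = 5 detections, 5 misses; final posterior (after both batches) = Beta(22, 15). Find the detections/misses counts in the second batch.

Because Beta–binomial updating is additive in the counts, the combined data contributed (α_post−α_prior, β_post−β_prior) successes and failures.
Total across both batches: 22−13=9 detections, 15−6=9 misses.
Subtract the first batch: 9−5=4 detections and 9−5=4 misses.

4 detections and 4 misses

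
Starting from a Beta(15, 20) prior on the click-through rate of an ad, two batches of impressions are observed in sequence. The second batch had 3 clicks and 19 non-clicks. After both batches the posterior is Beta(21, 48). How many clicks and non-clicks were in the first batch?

Because Beta–binomial updating is additive in the counts, the combined data contributed (α_post−α_prior, β_post−β_prior) successes and failures.
Total across both batches: 21−15=6 clicks, 48−20=28 non-clicks.
Subtract the second batch: 6−3=3 clicks and 28−19=9 non-clicks.

3 clicks and 9 non-clicks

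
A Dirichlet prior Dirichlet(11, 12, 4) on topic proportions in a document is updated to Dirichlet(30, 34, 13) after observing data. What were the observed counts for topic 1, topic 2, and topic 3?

counts (19, 22, 9)

For a Dirichlet(α) prior with multinomial counts c, the posterior is Dirichlet(α + c) componentwise.
Counts are posterior − prior componentwise: 30−11=19, 34−12=22, 13−4=9.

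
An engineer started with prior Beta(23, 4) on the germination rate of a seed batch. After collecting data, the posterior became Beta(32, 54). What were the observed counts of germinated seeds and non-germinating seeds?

9 germinated seeds and 50 non-germinating seeds

A Beta(a, b) prior with s successes and f failures in binomial data gives a Beta(a+s, b+f) posterior.
Match parameters: s=32−23=9, f=54−4=50.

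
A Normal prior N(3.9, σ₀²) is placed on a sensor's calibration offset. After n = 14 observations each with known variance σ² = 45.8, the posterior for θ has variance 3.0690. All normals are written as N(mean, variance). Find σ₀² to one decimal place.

σ₀² = 49.6

Posterior precision equals prior precision plus data precision: 1/σ_n² = 1/σ₀² + n/σ².
So 1/σ₀² = 1/3.0690 − 14/45.8 = 0.325839 − 0.305677 = 0.020162.
Hence σ₀² = 1/0.020162 ≈ 49.6.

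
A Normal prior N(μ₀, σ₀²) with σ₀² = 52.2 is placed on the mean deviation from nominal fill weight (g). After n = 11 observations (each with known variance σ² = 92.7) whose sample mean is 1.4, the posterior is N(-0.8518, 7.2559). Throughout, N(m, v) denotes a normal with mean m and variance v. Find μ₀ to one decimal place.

The posterior mean is a precision-weighted average: μ_n = (τ₀μ₀ + τ_data·x̄)/(τ₀+τ_data), with τ₀=1/σ₀² and τ_data=n/σ².
Here τ₀ = 1/52.2 = 0.019157 and τ_data = 11/92.7 = 0.118662, so τ_n = 0.137819.
Rearranging for μ₀: μ₀ = (μ_n·τ_n − τ_data·x̄)/τ₀ = (-0.8518·0.137819 − 0.118662·1.4) / 0.019157 = -0.283521/0.019157 ≈ -14.8.

μ₀ = -14.8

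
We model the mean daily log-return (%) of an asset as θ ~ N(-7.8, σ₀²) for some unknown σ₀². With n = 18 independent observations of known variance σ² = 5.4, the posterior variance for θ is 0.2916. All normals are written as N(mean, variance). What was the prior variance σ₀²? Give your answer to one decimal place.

σ₀² = 10.4

Posterior precision equals prior precision plus data precision: 1/σ_n² = 1/σ₀² + n/σ².
So 1/σ₀² = 1/0.2916 − 18/5.4 = 3.429355 − 3.333333 = 0.096022.
Hence σ₀² = 1/0.096022 ≈ 10.4.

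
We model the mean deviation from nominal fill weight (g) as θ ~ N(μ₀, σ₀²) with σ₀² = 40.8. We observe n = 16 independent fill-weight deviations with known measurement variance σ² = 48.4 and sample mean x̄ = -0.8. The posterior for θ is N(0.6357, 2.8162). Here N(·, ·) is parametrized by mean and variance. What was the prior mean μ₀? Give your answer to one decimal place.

μ₀ = 20.0

With known observation variance, the Normal–Normal posterior has precision τ_n = τ₀ + n/σ² and mean μ_n = (τ₀μ₀ + (n/σ²)x̄)/τ_n.
Here τ₀ = 1/40.8 = 0.024510 and τ_data = 16/48.4 = 0.330579, so τ_n = 0.355089.
Rearranging for μ₀: μ₀ = (μ_n·τ_n − τ_data·x̄)/τ₀ = (0.6357·0.355089 − 0.330579·-0.8) / 0.024510 = 0.490193/0.024510 ≈ 20.0.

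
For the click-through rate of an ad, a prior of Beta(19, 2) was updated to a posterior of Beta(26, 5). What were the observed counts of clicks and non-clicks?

7 clicks and 3 non-clicks

A Beta(a, b) prior with s successes and f failures in binomial data gives a Beta(a+s, b+f) posterior.
So s = 26 − 19 = 7 and f = 5 − 2 = 3.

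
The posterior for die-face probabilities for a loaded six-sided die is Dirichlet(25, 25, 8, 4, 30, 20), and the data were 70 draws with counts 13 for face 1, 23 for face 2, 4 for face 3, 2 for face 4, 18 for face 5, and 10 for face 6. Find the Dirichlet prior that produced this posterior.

For a Dirichlet(α) prior with multinomial counts c, the posterior is Dirichlet(α + c) componentwise.
Subtract each count from the matching posterior parameter: 25−13=12, 25−23=2, 8−4=4, 4−2=2, 30−18=12, 20−10=10.

Dirichlet(12, 2, 4, 2, 12, 10)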